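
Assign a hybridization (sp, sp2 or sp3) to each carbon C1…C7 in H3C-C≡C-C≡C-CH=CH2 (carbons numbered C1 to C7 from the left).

C1 carries 4 σ bonds, giving a steric number of 4, so it is sp3.
C2 has 2 σ bonds, plus two π bonds: steric number 2 → sp.
C3 — 2 σ bonds, plus two π bonds. Steric number 2, so sp.
C4 — 2 σ bonds, plus two π bonds. Steric number 2, so sp.
C5 is sp: 2 σ bonds, plus two π bonds, 2 electron-density regions.
C6 is sp2: 3 σ bonds, plus one π bond, 3 electron-density regions.
C7 (3 σ bonds, plus one π bond) has steric number 3: sp2.

C1 sp3, C2 sp, C3 sp, C4 sp, C5 sp, C6 sp2, C7 sp2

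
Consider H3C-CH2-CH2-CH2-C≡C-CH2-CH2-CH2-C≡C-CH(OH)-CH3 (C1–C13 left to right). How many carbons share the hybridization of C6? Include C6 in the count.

4

C6 is sp (two π bonds).
C1: sp3
C2: sp3
C3: sp3
C4: sp3
C5: sp ✓
C6: sp ✓
C7: sp3
C8: sp3
C9: sp3
C10: sp ✓
C11: sp ✓
C12: sp3
C13: sp3
4 carbons are sp.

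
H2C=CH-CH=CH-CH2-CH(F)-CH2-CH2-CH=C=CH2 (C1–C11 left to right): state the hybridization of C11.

sp²

C11: 3 σ bonds, plus one π bond; 3 regions of electron density → sp2.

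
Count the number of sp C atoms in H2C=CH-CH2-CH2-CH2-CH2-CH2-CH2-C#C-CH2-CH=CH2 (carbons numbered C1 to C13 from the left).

2

C1: sp2
C2: sp2
C3: sp3
C4: sp3
C5: sp3
C6: sp3
C7: sp3
C8: sp3
C9: sp ✓
C10: sp ✓
C11: sp3
C12: sp2
C13: sp2
C9, C10 → 2 sp carbons.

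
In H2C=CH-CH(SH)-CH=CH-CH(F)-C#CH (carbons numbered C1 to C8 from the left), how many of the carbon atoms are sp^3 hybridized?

C1: sp2
C2: sp2
C3: sp3 ✓
C4: sp2
C5: sp2
C6: sp3 ✓
C7: sp
C8: sp
C3, C6 → 2 sp3 carbons.

2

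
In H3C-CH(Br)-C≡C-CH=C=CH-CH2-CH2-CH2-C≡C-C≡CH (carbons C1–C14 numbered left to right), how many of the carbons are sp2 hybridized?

C1: sp3
C2: sp3
C3: sp
C4: sp
C5: sp2 ✓
C6: sp
C7: sp2 ✓
C8: sp3
C9: sp3
C10: sp3
C11: sp
C12: sp
C13: sp
C14: sp
C5, C7 → 2 sp2 carbons.

2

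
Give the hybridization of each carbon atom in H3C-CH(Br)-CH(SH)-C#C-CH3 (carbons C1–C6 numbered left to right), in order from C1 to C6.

C1: 4 σ bonds; 4 regions of electron density → sp3.
C2 is sp3: 4 σ bonds, 4 electron-density regions.
C3 carries 4 σ bonds, giving a steric number of 4, so it is sp3.
C4: 2 σ bonds, plus two π bonds; 2 regions of electron density → sp.
C5: 2 σ bonds, plus two π bonds; 2 regions of electron density → sp.
C6 (4 σ bonds) has steric number 4: sp3.

C1 sp3, C2 sp3, C3 sp3, C4 sp, C5 sp, C6 sp3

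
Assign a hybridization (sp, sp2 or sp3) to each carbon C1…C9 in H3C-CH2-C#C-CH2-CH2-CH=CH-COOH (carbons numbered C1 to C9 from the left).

C1 sp3, C2 sp3, C3 sp, C4 sp, C5 sp3, C6 sp3, C7 sp2, C8 sp2, C9 sp2

C1: 4 σ bonds — 4 electron domains, sp3.
C2 is sp3: 4 σ bonds, 4 electron-density regions.
C3: 2 σ bonds, plus two π bonds; 2 regions of electron density → sp.
C4 carries 2 σ bonds, plus two π bonds, giving a steric number of 2, so it is sp.
C5 is sp3: 4 σ bonds, 4 electron-density regions.
C6: 4 σ bonds — 4 electron domains, sp3.
C7 is sp2: 3 σ bonds, plus one π bond, 3 electron-density regions.
C8 has 3 σ bonds, plus one π bond: steric number 3 → sp2.
C9 has 3 σ bonds, plus one π bond: steric number 3 → sp2.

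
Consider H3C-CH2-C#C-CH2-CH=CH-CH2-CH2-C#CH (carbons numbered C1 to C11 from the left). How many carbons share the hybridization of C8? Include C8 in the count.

5

C8 is sp3 (only σ bonds).
C1: sp3 ✓
C2: sp3 ✓
C3: sp
C4: sp
C5: sp3 ✓
C6: sp2
C7: sp2
C8: sp3 ✓
C9: sp3 ✓
C10: sp
C11: sp
5 carbons are sp3.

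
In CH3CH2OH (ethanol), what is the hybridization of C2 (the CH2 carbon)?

C2 (the CH2 carbon) (4 σ bonds) has steric number 4: sp3.

sp³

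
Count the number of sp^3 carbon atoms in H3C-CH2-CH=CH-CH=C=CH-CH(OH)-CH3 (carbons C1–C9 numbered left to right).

4

C1: sp3 ✓
C2: sp3 ✓
C3: sp2
C4: sp2
C5: sp2
C6: sp
C7: sp2
C8: sp3 ✓
C9: sp3 ✓
C1, C2, C8, C9 → 4 sp3 carbons.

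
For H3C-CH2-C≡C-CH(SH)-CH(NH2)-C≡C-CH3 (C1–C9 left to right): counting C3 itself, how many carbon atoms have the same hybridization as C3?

4

C3 is sp (two π bonds).
C1: sp3
C2: sp3
C3: sp ✓
C4: sp ✓
C5: sp3
C6: sp3
C7: sp ✓
C8: sp ✓
C9: sp3
4 carbons are sp.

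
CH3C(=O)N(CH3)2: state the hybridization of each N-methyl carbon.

sp3

Each N-methyl carbon (4 σ bonds) has steric number 4: sp3.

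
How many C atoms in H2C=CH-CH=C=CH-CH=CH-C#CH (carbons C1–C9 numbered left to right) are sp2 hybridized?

C1: sp2 ✓
C2: sp2 ✓
C3: sp2 ✓
C4: sp
C5: sp2 ✓
C6: sp2 ✓
C7: sp2 ✓
C8: sp
C9: sp
C1, C2, C3, C5, C6, C7 → 6 sp2 carbons.

6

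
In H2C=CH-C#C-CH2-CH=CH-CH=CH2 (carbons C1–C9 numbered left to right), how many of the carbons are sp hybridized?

2

C1: sp2
C2: sp2
C3: sp ✓
C4: sp ✓
C5: sp3
C6: sp2
C7: sp2
C8: sp2
C9: sp2
C3, C4 → 2 sp carbons.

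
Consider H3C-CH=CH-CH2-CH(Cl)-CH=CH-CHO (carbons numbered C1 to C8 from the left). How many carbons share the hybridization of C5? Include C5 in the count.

3

C5 is sp3 (only σ bonds).
C1: sp3 ✓
C2: sp2
C3: sp2
C4: sp3 ✓
C5: sp3 ✓
C6: sp2
C7: sp2
C8: sp2
3 carbons are sp3.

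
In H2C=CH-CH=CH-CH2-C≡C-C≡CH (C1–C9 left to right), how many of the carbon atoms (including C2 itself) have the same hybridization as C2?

C2 is sp2 (one π bond).
C1: sp2 ✓
C2: sp2 ✓
C3: sp2 ✓
C4: sp2 ✓
C5: sp3
C6: sp
C7: sp
C8: sp
C9: sp
4 carbons are sp2.

4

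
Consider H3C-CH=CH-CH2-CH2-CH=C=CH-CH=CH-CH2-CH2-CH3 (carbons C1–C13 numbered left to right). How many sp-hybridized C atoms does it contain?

C1: sp3
C2: sp2
C3: sp2
C4: sp3
C5: sp3
C6: sp2
C7: sp ✓
C8: sp2
C9: sp2
C10: sp2
C11: sp3
C12: sp3
C13: sp3
C7 → 1 sp carbon.

1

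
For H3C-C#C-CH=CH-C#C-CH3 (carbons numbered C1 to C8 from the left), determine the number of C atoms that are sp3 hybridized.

C1: sp3 ✓
C2: sp
C3: sp
C4: sp2
C5: sp2
C6: sp
C7: sp
C8: sp3 ✓
C1, C8 → 2 sp3 carbons.

2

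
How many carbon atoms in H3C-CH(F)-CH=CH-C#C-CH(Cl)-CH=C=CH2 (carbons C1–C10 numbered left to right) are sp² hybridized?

4

C1: sp3
C2: sp3
C3: sp2 ✓
C4: sp2 ✓
C5: sp
C6: sp
C7: sp3
C8: sp2 ✓
C9: sp
C10: sp2 ✓
C3, C4, C8, C10 → 4 sp2 carbons.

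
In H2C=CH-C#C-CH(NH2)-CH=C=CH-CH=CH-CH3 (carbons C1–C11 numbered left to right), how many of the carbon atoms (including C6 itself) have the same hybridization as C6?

6

C6 is sp2 (one π bond).
C1: sp2 ✓
C2: sp2 ✓
C3: sp
C4: sp
C5: sp3
C6: sp2 ✓
C7: sp
C8: sp2 ✓
C9: sp2 ✓
C10: sp2 ✓
C11: sp3
6 carbons are sp2.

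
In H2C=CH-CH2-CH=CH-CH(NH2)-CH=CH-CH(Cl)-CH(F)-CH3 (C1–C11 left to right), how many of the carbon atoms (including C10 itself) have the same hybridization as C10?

5

C10 is sp3 (only σ bonds).
C1: sp2
C2: sp2
C3: sp3 ✓
C4: sp2
C5: sp2
C6: sp3 ✓
C7: sp2
C8: sp2
C9: sp3 ✓
C10: sp3 ✓
C11: sp3 ✓
5 carbons are sp3.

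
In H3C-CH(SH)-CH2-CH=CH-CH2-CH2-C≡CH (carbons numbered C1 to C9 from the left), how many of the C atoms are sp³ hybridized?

C1: sp3 ✓
C2: sp3 ✓
C3: sp3 ✓
C4: sp2
C5: sp2
C6: sp3 ✓
C7: sp3 ✓
C8: sp
C9: sp
C1, C2, C3, C6, C7 → 5 sp3 carbons.

5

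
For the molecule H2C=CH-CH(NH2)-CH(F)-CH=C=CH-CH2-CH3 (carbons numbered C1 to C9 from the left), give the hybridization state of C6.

sp

C6 has 2 σ bonds, plus two π bonds: steric number 2 → sp.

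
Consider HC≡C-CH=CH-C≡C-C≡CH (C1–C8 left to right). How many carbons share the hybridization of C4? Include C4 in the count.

2

C4 is sp2 (one π bond).
C1: sp
C2: sp
C3: sp2 ✓
C4: sp2 ✓
C5: sp
C6: sp
C7: sp
C8: sp
2 carbons are sp2.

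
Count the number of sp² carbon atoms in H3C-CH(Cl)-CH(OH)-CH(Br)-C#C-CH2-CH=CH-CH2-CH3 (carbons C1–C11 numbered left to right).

2

C1: sp3
C2: sp3
C3: sp3
C4: sp3
C5: sp
C6: sp
C7: sp3
C8: sp2 ✓
C9: sp2 ✓
C10: sp3
C11: sp3
C8, C9 → 2 sp2 carbons.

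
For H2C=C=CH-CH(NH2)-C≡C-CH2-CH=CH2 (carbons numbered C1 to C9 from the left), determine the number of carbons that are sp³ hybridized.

C1: sp2
C2: sp
C3: sp2
C4: sp3 ✓
C5: sp
C6: sp
C7: sp3 ✓
C8: sp2
C9: sp2
C4, C7 → 2 sp3 carbons.

2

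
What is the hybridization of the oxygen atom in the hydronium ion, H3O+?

Three σ bonds + one lone pair = steric number 4 → sp3.

sp³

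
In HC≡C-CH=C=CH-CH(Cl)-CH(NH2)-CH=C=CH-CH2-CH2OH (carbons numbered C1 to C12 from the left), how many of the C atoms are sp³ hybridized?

4

C1: sp
C2: sp
C3: sp2
C4: sp
C5: sp2
C6: sp3 ✓
C7: sp3 ✓
C8: sp2
C9: sp
C10: sp2
C11: sp3 ✓
C12: sp3 ✓
C6, C7, C11, C12 → 4 sp3 carbons.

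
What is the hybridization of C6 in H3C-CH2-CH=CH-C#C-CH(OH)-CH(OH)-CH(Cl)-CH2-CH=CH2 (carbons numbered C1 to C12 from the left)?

sp

C6 is sp: 2 σ bonds, plus two π bonds, 2 electron-density regions.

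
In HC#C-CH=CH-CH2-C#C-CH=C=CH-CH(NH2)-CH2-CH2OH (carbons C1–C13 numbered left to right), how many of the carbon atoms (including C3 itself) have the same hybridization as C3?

C3 is sp2 (one π bond).
C1: sp
C2: sp
C3: sp2 ✓
C4: sp2 ✓
C5: sp3
C6: sp
C7: sp
C8: sp2 ✓
C9: sp
C10: sp2 ✓
C11: sp3
C12: sp3
C13: sp3
4 carbons are sp2.

4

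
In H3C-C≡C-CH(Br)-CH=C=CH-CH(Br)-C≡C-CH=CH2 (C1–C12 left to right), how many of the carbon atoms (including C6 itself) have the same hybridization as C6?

C6 is sp (two π bonds).
C1: sp3
C2: sp ✓
C3: sp ✓
C4: sp3
C5: sp2
C6: sp ✓
C7: sp2
C8: sp3
C9: sp ✓
C10: sp ✓
C11: sp2
C12: sp2
5 carbons are sp.

5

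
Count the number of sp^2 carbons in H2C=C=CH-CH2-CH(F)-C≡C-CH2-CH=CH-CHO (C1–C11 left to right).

5

C1: sp2 ✓
C2: sp
C3: sp2 ✓
C4: sp3
C5: sp3
C6: sp
C7: sp
C8: sp3
C9: sp2 ✓
C10: sp2 ✓
C11: sp2 ✓
C1, C3, C9, C10, C11 → 5 sp2 carbons.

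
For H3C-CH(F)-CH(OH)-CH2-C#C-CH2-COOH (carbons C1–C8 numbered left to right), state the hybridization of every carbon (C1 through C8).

C1 carries 4 σ bonds, giving a steric number of 4, so it is sp3.
C2 is sp3: 4 σ bonds, 4 electron-density regions.
C3 (4 σ bonds) has steric number 4: sp3.
C4: 4 σ bonds; 4 regions of electron density → sp3.
C5: 2 σ bonds, plus two π bonds — 2 electron domains, sp.
C6: 2 σ bonds, plus two π bonds; 2 regions of electron density → sp.
C7 (4 σ bonds) has steric number 4: sp3.
C8 is sp2: 3 σ bonds, plus one π bond, 3 electron-density regions.

C1 sp3, C2 sp3, C3 sp3, C4 sp3, C5 sp, C6 sp, C7 sp3, C8 sp2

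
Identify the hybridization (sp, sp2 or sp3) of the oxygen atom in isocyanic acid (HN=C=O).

sp^2

The oxygen atom — 1 σ bond and 2 lone pairs, plus one π bond. Steric number 3, so sp2.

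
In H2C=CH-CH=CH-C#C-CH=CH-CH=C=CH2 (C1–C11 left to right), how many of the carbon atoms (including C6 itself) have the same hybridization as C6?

3

C6 is sp (two π bonds).
C1: sp2
C2: sp2
C3: sp2
C4: sp2
C5: sp ✓
C6: sp ✓
C7: sp2
C8: sp2
C9: sp2
C10: sp ✓
C11: sp2
3 carbons are sp.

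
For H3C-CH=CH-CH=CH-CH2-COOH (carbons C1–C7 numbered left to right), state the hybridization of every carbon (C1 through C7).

C1 sp3, C2 sp2, C3 sp2, C4 sp2, C5 sp2, C6 sp3, C7 sp2

C1 — 4 σ bonds. Steric number 4, so sp3.
C2 — 3 σ bonds, plus one π bond. Steric number 3, so sp2.
C3 carries 3 σ bonds, plus one π bond, giving a steric number of 3, so it is sp2.
C4 is sp2: 3 σ bonds, plus one π bond, 3 electron-density regions.
C5 — 3 σ bonds, plus one π bond. Steric number 3, so sp2.
C6: 4 σ bonds — 4 electron domains, sp3.
C7 carries 3 σ bonds, plus one π bond, giving a steric number of 3, so it is sp2.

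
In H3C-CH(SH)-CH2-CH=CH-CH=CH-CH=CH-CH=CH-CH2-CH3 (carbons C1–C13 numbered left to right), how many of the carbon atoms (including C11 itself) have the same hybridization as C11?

C11 is sp2 (one π bond).
C1: sp3
C2: sp3
C3: sp3
C4: sp2 ✓
C5: sp2 ✓
C6: sp2 ✓
C7: sp2 ✓
C8: sp2 ✓
C9: sp2 ✓
C10: sp2 ✓
C11: sp2 ✓
C12: sp3
C13: sp3
8 carbons are sp2.

8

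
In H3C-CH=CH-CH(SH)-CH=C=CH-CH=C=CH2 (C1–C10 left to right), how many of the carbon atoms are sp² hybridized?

6

C1: sp3
C2: sp2 ✓
C3: sp2 ✓
C4: sp3
C5: sp2 ✓
C6: sp
C7: sp2 ✓
C8: sp2 ✓
C9: sp
C10: sp2 ✓
C2, C3, C5, C7, C8, C10 → 6 sp2 carbons.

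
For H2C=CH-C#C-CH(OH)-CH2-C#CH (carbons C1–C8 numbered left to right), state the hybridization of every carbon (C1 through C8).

C1 sp2, C2 sp2, C3 sp, C4 sp, C5 sp3, C6 sp3, C7 sp, C8 sp

C1: 3 σ bonds, plus one π bond; 3 regions of electron density → sp2.
C2 (3 σ bonds, plus one π bond) has steric number 3: sp2.
C3 is sp: 2 σ bonds, plus two π bonds, 2 electron-density regions.
C4 (2 σ bonds, plus two π bonds) has steric number 2: sp.
C5: 4 σ bonds — 4 electron domains, sp3.
C6 carries 4 σ bonds, giving a steric number of 4, so it is sp3.
C7: 2 σ bonds, plus two π bonds — 2 electron domains, sp.
C8: 2 σ bonds, plus two π bonds — 2 electron domains, sp.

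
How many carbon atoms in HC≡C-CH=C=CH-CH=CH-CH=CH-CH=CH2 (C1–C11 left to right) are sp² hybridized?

8

C1: sp
C2: sp
C3: sp2 ✓
C4: sp
C5: sp2 ✓
C6: sp2 ✓
C7: sp2 ✓
C8: sp2 ✓
C9: sp2 ✓
C10: sp2 ✓
C11: sp2 ✓
C3, C5, C6, C7, C8, C9, C10, C11 → 8 sp2 carbons.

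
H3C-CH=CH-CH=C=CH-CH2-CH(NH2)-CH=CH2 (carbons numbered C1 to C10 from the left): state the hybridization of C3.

C3: 3 σ bonds, plus one π bond; 3 regions of electron density → sp2.

sp^2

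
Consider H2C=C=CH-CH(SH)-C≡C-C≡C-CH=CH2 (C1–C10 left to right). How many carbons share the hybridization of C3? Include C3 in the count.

C3 is sp2 (one π bond).
C1: sp2 ✓
C2: sp
C3: sp2 ✓
C4: sp3
C5: sp
C6: sp
C7: sp
C8: sp
C9: sp2 ✓
C10: sp2 ✓
4 carbons are sp2.

4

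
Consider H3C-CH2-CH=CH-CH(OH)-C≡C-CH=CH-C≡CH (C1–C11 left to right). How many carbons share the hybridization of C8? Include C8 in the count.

4

C8 is sp2 (one π bond).
C1: sp3
C2: sp3
C3: sp2 ✓
C4: sp2 ✓
C5: sp3
C6: sp
C7: sp
C8: sp2 ✓
C9: sp2 ✓
C10: sp
C11: sp
4 carbons are sp2.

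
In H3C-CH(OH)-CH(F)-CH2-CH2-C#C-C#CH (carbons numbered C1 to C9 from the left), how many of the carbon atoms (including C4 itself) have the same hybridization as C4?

C4 is sp3 (only σ bonds).
C1: sp3 ✓
C2: sp3 ✓
C3: sp3 ✓
C4: sp3 ✓
C5: sp3 ✓
C6: sp
C7: sp
C8: sp
C9: sp
5 carbons are sp3.

5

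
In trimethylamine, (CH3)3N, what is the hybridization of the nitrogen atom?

The nitrogen atom: 3 σ bonds and 1 lone pair — 4 electron domains, sp3.

sp^3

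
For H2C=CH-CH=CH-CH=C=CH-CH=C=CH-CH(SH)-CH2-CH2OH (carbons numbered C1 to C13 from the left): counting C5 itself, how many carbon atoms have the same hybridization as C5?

C5 is sp2 (one π bond).
C1: sp2 ✓
C2: sp2 ✓
C3: sp2 ✓
C4: sp2 ✓
C5: sp2 ✓
C6: sp
C7: sp2 ✓
C8: sp2 ✓
C9: sp
C10: sp2 ✓
C11: sp3
C12: sp3
C13: sp3
8 carbons are sp2.

8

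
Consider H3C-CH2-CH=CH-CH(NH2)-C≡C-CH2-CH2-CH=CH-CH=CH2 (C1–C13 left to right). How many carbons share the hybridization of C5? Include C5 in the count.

C5 is sp3 (only σ bonds).
C1: sp3 ✓
C2: sp3 ✓
C3: sp2
C4: sp2
C5: sp3 ✓
C6: sp
C7: sp
C8: sp3 ✓
C9: sp3 ✓
C10: sp2
C11: sp2
C12: sp2
C13: sp2
5 carbons are sp3.

5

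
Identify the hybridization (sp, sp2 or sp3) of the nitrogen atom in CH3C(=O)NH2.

sp²

The nitrogen lone pair is delocalised into the carbonyl π system (amide resonance), so N is planar sp2 rather than the sp3 a naive steric count of 4 would suggest.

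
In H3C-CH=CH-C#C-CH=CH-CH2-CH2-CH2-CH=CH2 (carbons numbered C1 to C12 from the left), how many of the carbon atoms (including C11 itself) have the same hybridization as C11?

C11 is sp2 (one π bond).
C1: sp3
C2: sp2 ✓
C3: sp2 ✓
C4: sp
C5: sp
C6: sp2 ✓
C7: sp2 ✓
C8: sp3
C9: sp3
C10: sp3
C11: sp2 ✓
C12: sp2 ✓
6 carbons are sp2.

6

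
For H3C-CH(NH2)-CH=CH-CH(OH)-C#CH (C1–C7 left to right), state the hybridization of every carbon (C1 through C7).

C1: 4 σ bonds — 4 electron domains, sp3.
C2 (4 σ bonds) has steric number 4: sp3.
C3 is sp2: 3 σ bonds, plus one π bond, 3 electron-density regions.
C4: 3 σ bonds, plus one π bond — 3 electron domains, sp2.
C5 carries 4 σ bonds, giving a steric number of 4, so it is sp3.
C6 carries 2 σ bonds, plus two π bonds, giving a steric number of 2, so it is sp.
C7 carries 2 σ bonds, plus two π bonds, giving a steric number of 2, so it is sp.

C1 sp3, C2 sp3, C3 sp2, C4 sp2, C5 sp3, C6 sp, C7 sp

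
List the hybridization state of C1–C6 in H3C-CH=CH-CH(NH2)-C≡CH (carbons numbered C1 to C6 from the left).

C1 carries 4 σ bonds, giving a steric number of 4, so it is sp3.
C2 — 3 σ bonds, plus one π bond. Steric number 3, so sp2.
C3 — 3 σ bonds, plus one π bond. Steric number 3, so sp2.
C4 — 4 σ bonds. Steric number 4, so sp3.
C5: 2 σ bonds, plus two π bonds — 2 electron domains, sp.
C6: 2 σ bonds, plus two π bonds — 2 electron domains, sp.

C1 sp3, C2 sp2, C3 sp2, C4 sp3, C5 sp, C6 sp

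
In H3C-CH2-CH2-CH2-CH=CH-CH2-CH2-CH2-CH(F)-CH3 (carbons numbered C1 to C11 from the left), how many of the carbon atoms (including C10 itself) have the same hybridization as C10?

C10 is sp3 (only σ bonds).
C1: sp3 ✓
C2: sp3 ✓
C3: sp3 ✓
C4: sp3 ✓
C5: sp2
C6: sp2
C7: sp3 ✓
C8: sp3 ✓
C9: sp3 ✓
C10: sp3 ✓
C11: sp3 ✓
9 carbons are sp3.

9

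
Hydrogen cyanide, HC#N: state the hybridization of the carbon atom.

The carbon atom: 2 σ bonds, plus two π bonds — 2 electron domains, sp.

sp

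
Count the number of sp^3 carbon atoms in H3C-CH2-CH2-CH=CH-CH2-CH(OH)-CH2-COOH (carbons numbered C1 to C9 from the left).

C1: sp3 ✓
C2: sp3 ✓
C3: sp3 ✓
C4: sp2
C5: sp2
C6: sp3 ✓
C7: sp3 ✓
C8: sp3 ✓
C9: sp2
C1, C2, C3, C6, C7, C8 → 6 sp3 carbons.

6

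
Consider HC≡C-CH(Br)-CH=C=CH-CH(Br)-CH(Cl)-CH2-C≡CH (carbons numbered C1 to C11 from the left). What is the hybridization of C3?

C3 (4 σ bonds) has steric number 4: sp3.

sp3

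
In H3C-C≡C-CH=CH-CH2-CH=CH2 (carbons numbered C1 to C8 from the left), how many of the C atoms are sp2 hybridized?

4

C1: sp3
C2: sp
C3: sp
C4: sp2 ✓
C5: sp2 ✓
C6: sp3
C7: sp2 ✓
C8: sp2 ✓
C4, C5, C7, C8 → 4 sp2 carbons.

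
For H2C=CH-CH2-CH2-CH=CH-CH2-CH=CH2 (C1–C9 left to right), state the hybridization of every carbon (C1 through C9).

C1 sp2, C2 sp2, C3 sp3, C4 sp3, C5 sp2, C6 sp2, C7 sp3, C8 sp2, C9 sp2

C1 (3 σ bonds, plus one π bond) has steric number 3: sp2.
C2 has 3 σ bonds, plus one π bond: steric number 3 → sp2.
C3 — 4 σ bonds. Steric number 4, so sp3.
C4: 4 σ bonds — 4 electron domains, sp3.
C5 carries 3 σ bonds, plus one π bond, giving a steric number of 3, so it is sp2.
C6 — 3 σ bonds, plus one π bond. Steric number 3, so sp2.
C7 is sp3: 4 σ bonds, 4 electron-density regions.
C8 carries 3 σ bonds, plus one π bond, giving a steric number of 3, so it is sp2.
C9 is sp2: 3 σ bonds, plus one π bond, 3 electron-density regions.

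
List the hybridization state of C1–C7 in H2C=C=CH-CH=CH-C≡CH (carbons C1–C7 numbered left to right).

C1: 3 σ bonds, plus one π bond — 3 electron domains, sp2.
C2 has 2 σ bonds, plus two π bonds: steric number 2 → sp.
C3 — 3 σ bonds, plus one π bond. Steric number 3, so sp2.
C4 is sp2: 3 σ bonds, plus one π bond, 3 electron-density regions.
C5 carries 3 σ bonds, plus one π bond, giving a steric number of 3, so it is sp2.
C6 is sp: 2 σ bonds, plus two π bonds, 2 electron-density regions.
C7 is sp: 2 σ bonds, plus two π bonds, 2 electron-density regions.

C1 sp2, C2 sp, C3 sp2, C4 sp2, C5 sp2, C6 sp, C7 sp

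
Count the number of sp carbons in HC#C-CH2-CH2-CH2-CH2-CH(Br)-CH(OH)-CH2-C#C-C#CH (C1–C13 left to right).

6

C1: sp ✓
C2: sp ✓
C3: sp3
C4: sp3
C5: sp3
C6: sp3
C7: sp3
C8: sp3
C9: sp3
C10: sp ✓
C11: sp ✓
C12: sp ✓
C13: sp ✓
C1, C2, C10, C11, C12, C13 → 6 sp carbons.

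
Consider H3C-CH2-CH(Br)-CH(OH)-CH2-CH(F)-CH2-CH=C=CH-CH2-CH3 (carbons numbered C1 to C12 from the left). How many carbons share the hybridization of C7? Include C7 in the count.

9

C7 is sp3 (only σ bonds).
C1: sp3 ✓
C2: sp3 ✓
C3: sp3 ✓
C4: sp3 ✓
C5: sp3 ✓
C6: sp3 ✓
C7: sp3 ✓
C8: sp2
C9: sp
C10: sp2
C11: sp3 ✓
C12: sp3 ✓
9 carbons are sp3.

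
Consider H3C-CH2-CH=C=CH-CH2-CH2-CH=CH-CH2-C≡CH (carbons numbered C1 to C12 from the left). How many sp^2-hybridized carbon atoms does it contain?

C1: sp3
C2: sp3
C3: sp2 ✓
C4: sp
C5: sp2 ✓
C6: sp3
C7: sp3
C8: sp2 ✓
C9: sp2 ✓
C10: sp3
C11: sp
C12: sp
C3, C5, C8, C9 → 4 sp2 carbons.

4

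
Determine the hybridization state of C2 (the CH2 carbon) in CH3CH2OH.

C2 (the CH2 carbon) — 4 σ bonds. Steric number 4, so sp3.

sp³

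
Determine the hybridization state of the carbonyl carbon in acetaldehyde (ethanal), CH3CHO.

sp^2

The carbonyl carbon — 3 σ bonds, plus one π bond. Steric number 3, so sp2.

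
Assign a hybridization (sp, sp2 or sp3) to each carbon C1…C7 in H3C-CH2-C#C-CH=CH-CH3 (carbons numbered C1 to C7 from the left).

C1 — 4 σ bonds. Steric number 4, so sp3.
C2 is sp3: 4 σ bonds, 4 electron-density regions.
C3 is sp: 2 σ bonds, plus two π bonds, 2 electron-density regions.
C4 is sp: 2 σ bonds, plus two π bonds, 2 electron-density regions.
C5 has 3 σ bonds, plus one π bond: steric number 3 → sp2.
C6 has 3 σ bonds, plus one π bond: steric number 3 → sp2.
C7 — 4 σ bonds. Steric number 4, so sp3.

C1 sp3, C2 sp3, C3 sp, C4 sp, C5 sp2, C6 sp2, C7 sp3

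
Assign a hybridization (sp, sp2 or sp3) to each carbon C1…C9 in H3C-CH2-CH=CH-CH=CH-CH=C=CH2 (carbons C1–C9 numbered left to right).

C1 carries 4 σ bonds, giving a steric number of 4, so it is sp3.
C2 (4 σ bonds) has steric number 4: sp3.
C3: 3 σ bonds, plus one π bond — 3 electron domains, sp2.
C4 carries 3 σ bonds, plus one π bond, giving a steric number of 3, so it is sp2.
C5 — 3 σ bonds, plus one π bond. Steric number 3, so sp2.
C6: 3 σ bonds, plus one π bond; 3 regions of electron density → sp2.
C7 — 3 σ bonds, plus one π bond. Steric number 3, so sp2.
C8: 2 σ bonds, plus two π bonds — 2 electron domains, sp.
C9 — 3 σ bonds, plus one π bond. Steric number 3, so sp2.

C1 sp3, C2 sp3, C3 sp2, C4 sp2, C5 sp2, C6 sp2, C7 sp2, C8 sp, C9 sp2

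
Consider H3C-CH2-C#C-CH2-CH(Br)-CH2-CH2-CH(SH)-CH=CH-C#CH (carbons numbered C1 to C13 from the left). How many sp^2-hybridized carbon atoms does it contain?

2

C1: sp3
C2: sp3
C3: sp
C4: sp
C5: sp3
C6: sp3
C7: sp3
C8: sp3
C9: sp3
C10: sp2 ✓
C11: sp2 ✓
C12: sp
C13: sp
C10, C11 → 2 sp2 carbons.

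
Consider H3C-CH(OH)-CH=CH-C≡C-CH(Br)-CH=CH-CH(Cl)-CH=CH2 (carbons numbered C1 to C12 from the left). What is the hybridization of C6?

sp

C6 has 2 σ bonds, plus two π bonds: steric number 2 → sp.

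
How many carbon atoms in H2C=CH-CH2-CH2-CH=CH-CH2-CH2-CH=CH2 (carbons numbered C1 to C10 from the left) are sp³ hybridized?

4

C1: sp2
C2: sp2
C3: sp3 ✓
C4: sp3 ✓
C5: sp2
C6: sp2
C7: sp3 ✓
C8: sp3 ✓
C9: sp2
C10: sp2
C3, C4, C7, C8 → 4 sp3 carbons.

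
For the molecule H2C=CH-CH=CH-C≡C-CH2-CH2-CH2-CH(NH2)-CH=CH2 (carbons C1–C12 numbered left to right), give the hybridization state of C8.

C8: 4 σ bonds — 4 electron domains, sp3.

sp3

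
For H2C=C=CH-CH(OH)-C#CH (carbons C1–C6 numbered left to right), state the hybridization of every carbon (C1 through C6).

C1 sp2, C2 sp, C3 sp2, C4 sp3, C5 sp, C6 sp

C1 is sp2: 3 σ bonds, plus one π bond, 3 electron-density regions.
C2 (2 σ bonds, plus two π bonds) has steric number 2: sp.
C3 carries 3 σ bonds, plus one π bond, giving a steric number of 3, so it is sp2.
C4 has 4 σ bonds: steric number 4 → sp3.
C5 is sp: 2 σ bonds, plus two π bonds, 2 electron-density regions.
C6 carries 2 σ bonds, plus two π bonds, giving a steric number of 2, so it is sp.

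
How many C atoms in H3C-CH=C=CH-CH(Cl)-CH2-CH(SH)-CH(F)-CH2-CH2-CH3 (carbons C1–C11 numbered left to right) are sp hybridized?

C1: sp3
C2: sp2
C3: sp ✓
C4: sp2
C5: sp3
C6: sp3
C7: sp3
C8: sp3
C9: sp3
C10: sp3
C11: sp3
C3 → 1 sp carbon.

1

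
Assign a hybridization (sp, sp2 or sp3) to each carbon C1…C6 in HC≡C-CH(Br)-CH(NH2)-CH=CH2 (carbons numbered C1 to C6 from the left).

C1 — 2 σ bonds, plus two π bonds. Steric number 2, so sp.
C2 is sp: 2 σ bonds, plus two π bonds, 2 electron-density regions.
C3 carries 4 σ bonds, giving a steric number of 4, so it is sp3.
C4: 4 σ bonds — 4 electron domains, sp3.
C5: 3 σ bonds, plus one π bond; 3 regions of electron density → sp2.
C6 (3 σ bonds, plus one π bond) has steric number 3: sp2.

C1 sp, C2 sp, C3 sp3, C4 sp3, C5 sp2, C6 sp2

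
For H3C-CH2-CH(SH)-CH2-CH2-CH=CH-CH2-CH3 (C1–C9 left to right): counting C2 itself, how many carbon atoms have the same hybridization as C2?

7

C2 is sp3 (only σ bonds).
C1: sp3 ✓
C2: sp3 ✓
C3: sp3 ✓
C4: sp3 ✓
C5: sp3 ✓
C6: sp2
C7: sp2
C8: sp3 ✓
C9: sp3 ✓
7 carbons are sp3.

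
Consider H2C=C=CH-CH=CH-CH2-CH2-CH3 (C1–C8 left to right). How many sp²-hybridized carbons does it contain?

C1: sp2 ✓
C2: sp
C3: sp2 ✓
C4: sp2 ✓
C5: sp2 ✓
C6: sp3
C7: sp3
C8: sp3
C1, C3, C4, C5 → 4 sp2 carbons.

4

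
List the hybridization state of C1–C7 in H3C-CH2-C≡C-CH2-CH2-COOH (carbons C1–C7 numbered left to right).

C1 is sp3: 4 σ bonds, 4 electron-density regions.
C2: 4 σ bonds — 4 electron domains, sp3.
C3 has 2 σ bonds, plus two π bonds: steric number 2 → sp.
C4: 2 σ bonds, plus two π bonds — 2 electron domains, sp.
C5: 4 σ bonds; 4 regions of electron density → sp3.
C6: 4 σ bonds — 4 electron domains, sp3.
C7 has 3 σ bonds, plus one π bond: steric number 3 → sp2.

C1 sp3, C2 sp3, C3 sp, C4 sp, C5 sp3, C6 sp3, C7 sp2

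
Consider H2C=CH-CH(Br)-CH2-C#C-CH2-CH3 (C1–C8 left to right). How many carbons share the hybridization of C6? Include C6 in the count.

2

C6 is sp (two π bonds).
C1: sp2
C2: sp2
C3: sp3
C4: sp3
C5: sp ✓
C6: sp ✓
C7: sp3
C8: sp3
2 carbons are sp.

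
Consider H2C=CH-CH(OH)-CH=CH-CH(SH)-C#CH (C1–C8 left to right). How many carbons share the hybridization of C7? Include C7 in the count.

2

C7 is sp (two π bonds).
C1: sp2
C2: sp2
C3: sp3
C4: sp2
C5: sp2
C6: sp3
C7: sp ✓
C8: sp ✓
2 carbons are sp.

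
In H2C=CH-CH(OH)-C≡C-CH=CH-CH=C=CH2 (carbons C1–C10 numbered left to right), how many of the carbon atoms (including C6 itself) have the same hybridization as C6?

C6 is sp2 (one π bond).
C1: sp2 ✓
C2: sp2 ✓
C3: sp3
C4: sp
C5: sp
C6: sp2 ✓
C7: sp2 ✓
C8: sp2 ✓
C9: sp
C10: sp2 ✓
6 carbons are sp2.

6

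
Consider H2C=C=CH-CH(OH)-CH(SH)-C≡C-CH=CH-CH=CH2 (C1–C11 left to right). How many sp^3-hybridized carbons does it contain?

C1: sp2
C2: sp
C3: sp2
C4: sp3 ✓
C5: sp3 ✓
C6: sp
C7: sp
C8: sp2
C9: sp2
C10: sp2
C11: sp2
C4, C5 → 2 sp3 carbons.

2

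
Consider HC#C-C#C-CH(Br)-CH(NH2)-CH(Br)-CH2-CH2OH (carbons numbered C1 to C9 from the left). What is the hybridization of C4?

C4: 2 σ bonds, plus two π bonds; 2 regions of electron density → sp.

sp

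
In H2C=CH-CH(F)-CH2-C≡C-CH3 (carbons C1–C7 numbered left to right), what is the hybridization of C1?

sp²

C1 carries 3 σ bonds, plus one π bond, giving a steric number of 3, so it is sp2.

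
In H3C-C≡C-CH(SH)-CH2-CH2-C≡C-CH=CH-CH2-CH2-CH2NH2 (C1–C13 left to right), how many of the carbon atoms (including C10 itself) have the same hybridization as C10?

2

C10 is sp2 (one π bond).
C1: sp3
C2: sp
C3: sp
C4: sp3
C5: sp3
C6: sp3
C7: sp
C8: sp
C9: sp2 ✓
C10: sp2 ✓
C11: sp3
C12: sp3
C13: sp3
2 carbons are sp2.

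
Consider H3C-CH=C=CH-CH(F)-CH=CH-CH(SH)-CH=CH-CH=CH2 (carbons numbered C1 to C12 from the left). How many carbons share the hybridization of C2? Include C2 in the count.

C2 is sp2 (one π bond).
C1: sp3
C2: sp2 ✓
C3: sp
C4: sp2 ✓
C5: sp3
C6: sp2 ✓
C7: sp2 ✓
C8: sp3
C9: sp2 ✓
C10: sp2 ✓
C11: sp2 ✓
C12: sp2 ✓
8 carbons are sp2.

8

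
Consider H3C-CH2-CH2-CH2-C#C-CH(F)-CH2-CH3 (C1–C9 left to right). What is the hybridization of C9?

sp^3

C9 is sp3: 4 σ bonds, 4 electron-density regions.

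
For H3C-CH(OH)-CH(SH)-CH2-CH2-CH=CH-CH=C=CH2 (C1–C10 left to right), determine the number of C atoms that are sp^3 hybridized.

5

C1: sp3 ✓
C2: sp3 ✓
C3: sp3 ✓
C4: sp3 ✓
C5: sp3 ✓
C6: sp2
C7: sp2
C8: sp2
C9: sp
C10: sp2
C1, C2, C3, C4, C5 → 5 sp3 carbons.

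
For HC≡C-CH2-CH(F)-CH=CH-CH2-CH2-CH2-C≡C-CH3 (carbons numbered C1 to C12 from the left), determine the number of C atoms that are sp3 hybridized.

C1: sp
C2: sp
C3: sp3 ✓
C4: sp3 ✓
C5: sp2
C6: sp2
C7: sp3 ✓
C8: sp3 ✓
C9: sp3 ✓
C10: sp
C11: sp
C12: sp3 ✓
C3, C4, C7, C8, C9, C12 → 6 sp3 carbons.

6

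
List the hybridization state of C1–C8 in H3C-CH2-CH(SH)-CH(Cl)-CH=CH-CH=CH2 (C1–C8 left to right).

C1 sp3, C2 sp3, C3 sp3, C4 sp3, C5 sp2, C6 sp2, C7 sp2, C8 sp2

C1 is sp3: 4 σ bonds, 4 electron-density regions.
C2 (4 σ bonds) has steric number 4: sp3.
C3 is sp3: 4 σ bonds, 4 electron-density regions.
C4 is sp3: 4 σ bonds, 4 electron-density regions.
C5: 3 σ bonds, plus one π bond; 3 regions of electron density → sp2.
C6: 3 σ bonds, plus one π bond; 3 regions of electron density → sp2.
C7: 3 σ bonds, plus one π bond; 3 regions of electron density → sp2.
C8 has 3 σ bonds, plus one π bond: steric number 3 → sp2.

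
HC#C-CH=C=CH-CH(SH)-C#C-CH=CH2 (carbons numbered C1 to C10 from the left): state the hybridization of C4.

sp

C4: 2 σ bonds, plus two π bonds — 2 electron domains, sp.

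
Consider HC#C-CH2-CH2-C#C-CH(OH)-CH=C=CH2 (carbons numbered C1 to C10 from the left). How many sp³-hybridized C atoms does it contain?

3

C1: sp
C2: sp
C3: sp3 ✓
C4: sp3 ✓
C5: sp
C6: sp
C7: sp3 ✓
C8: sp2
C9: sp
C10: sp2
C3, C4, C7 → 3 sp3 carbons.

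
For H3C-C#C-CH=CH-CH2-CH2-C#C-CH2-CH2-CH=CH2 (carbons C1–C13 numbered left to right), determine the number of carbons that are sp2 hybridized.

4

C1: sp3
C2: sp
C3: sp
C4: sp2 ✓
C5: sp2 ✓
C6: sp3
C7: sp3
C8: sp
C9: sp
C10: sp3
C11: sp3
C12: sp2 ✓
C13: sp2 ✓
C4, C5, C12, C13 → 4 sp2 carbons.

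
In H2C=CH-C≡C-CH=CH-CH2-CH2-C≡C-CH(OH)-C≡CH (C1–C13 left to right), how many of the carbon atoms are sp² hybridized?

C1: sp2 ✓
C2: sp2 ✓
C3: sp
C4: sp
C5: sp2 ✓
C6: sp2 ✓
C7: sp3
C8: sp3
C9: sp
C10: sp
C11: sp3
C12: sp
C13: sp
C1, C2, C5, C6 → 4 sp2 carbons.

4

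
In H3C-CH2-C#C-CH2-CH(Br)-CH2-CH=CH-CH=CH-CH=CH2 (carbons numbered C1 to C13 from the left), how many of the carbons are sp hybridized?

2

C1: sp3
C2: sp3
C3: sp ✓
C4: sp ✓
C5: sp3
C6: sp3
C7: sp3
C8: sp2
C9: sp2
C10: sp2
C11: sp2
C12: sp2
C13: sp2
C3, C4 → 2 sp carbons.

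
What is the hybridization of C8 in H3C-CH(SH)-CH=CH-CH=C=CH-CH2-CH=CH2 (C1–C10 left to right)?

C8 (4 σ bonds) has steric number 4: sp3.

sp^3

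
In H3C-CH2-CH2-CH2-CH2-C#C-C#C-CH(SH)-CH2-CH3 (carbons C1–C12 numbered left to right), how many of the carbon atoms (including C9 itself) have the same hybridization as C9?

4

C9 is sp (two π bonds).
C1: sp3
C2: sp3
C3: sp3
C4: sp3
C5: sp3
C6: sp ✓
C7: sp ✓
C8: sp ✓
C9: sp ✓
C10: sp3
C11: sp3
C12: sp3
4 carbons are sp.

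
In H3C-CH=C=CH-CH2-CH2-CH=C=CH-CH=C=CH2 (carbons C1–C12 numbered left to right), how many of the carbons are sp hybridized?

3

C1: sp3
C2: sp2
C3: sp ✓
C4: sp2
C5: sp3
C6: sp3
C7: sp2
C8: sp ✓
C9: sp2
C10: sp2
C11: sp ✓
C12: sp2
C3, C8, C11 → 3 sp carbons.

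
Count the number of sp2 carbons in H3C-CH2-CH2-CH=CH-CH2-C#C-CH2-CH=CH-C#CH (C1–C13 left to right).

4

C1: sp3
C2: sp3
C3: sp3
C4: sp2 ✓
C5: sp2 ✓
C6: sp3
C7: sp
C8: sp
C9: sp3
C10: sp2 ✓
C11: sp2 ✓
C12: sp
C13: sp
C4, C5, C10, C11 → 4 sp2 carbons.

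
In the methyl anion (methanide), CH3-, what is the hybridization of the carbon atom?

Three σ bonds + one lone pair = steric number 4 → sp3, pyramidal.

sp3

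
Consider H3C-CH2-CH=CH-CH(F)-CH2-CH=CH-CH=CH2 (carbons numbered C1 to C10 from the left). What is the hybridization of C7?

C7 — 3 σ bonds, plus one π bond. Steric number 3, so sp2.

sp2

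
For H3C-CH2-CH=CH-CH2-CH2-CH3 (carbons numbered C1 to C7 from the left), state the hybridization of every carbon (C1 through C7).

C1: 4 σ bonds — 4 electron domains, sp3.
C2 has 4 σ bonds: steric number 4 → sp3.
C3 (3 σ bonds, plus one π bond) has steric number 3: sp2.
C4 — 3 σ bonds, plus one π bond. Steric number 3, so sp2.
C5: 4 σ bonds; 4 regions of electron density → sp3.
C6 has 4 σ bonds: steric number 4 → sp3.
C7 is sp3: 4 σ bonds, 4 electron-density regions.

C1 sp3, C2 sp3, C3 sp2, C4 sp2, C5 sp3, C6 sp3, C7 sp3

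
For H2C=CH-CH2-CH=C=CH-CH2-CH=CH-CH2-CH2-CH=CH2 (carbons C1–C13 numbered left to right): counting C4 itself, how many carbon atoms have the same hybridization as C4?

8

C4 is sp2 (one π bond).
C1: sp2 ✓
C2: sp2 ✓
C3: sp3
C4: sp2 ✓
C5: sp
C6: sp2 ✓
C7: sp3
C8: sp2 ✓
C9: sp2 ✓
C10: sp3
C11: sp3
C12: sp2 ✓
C13: sp2 ✓
8 carbons are sp2.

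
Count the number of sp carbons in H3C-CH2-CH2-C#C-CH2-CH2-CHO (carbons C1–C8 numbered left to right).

C1: sp3
C2: sp3
C3: sp3
C4: sp ✓
C5: sp ✓
C6: sp3
C7: sp3
C8: sp2
C4, C5 → 2 sp carbons.

2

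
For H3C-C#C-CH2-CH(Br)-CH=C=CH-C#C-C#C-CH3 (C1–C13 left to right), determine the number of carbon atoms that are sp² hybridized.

C1: sp3
C2: sp
C3: sp
C4: sp3
C5: sp3
C6: sp2 ✓
C7: sp
C8: sp2 ✓
C9: sp
C10: sp
C11: sp
C12: sp
C13: sp3
C6, C8 → 2 sp2 carbons.

2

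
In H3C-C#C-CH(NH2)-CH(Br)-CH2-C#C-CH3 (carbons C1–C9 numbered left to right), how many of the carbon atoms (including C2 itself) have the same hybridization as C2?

C2 is sp (two π bonds).
C1: sp3
C2: sp ✓
C3: sp ✓
C4: sp3
C5: sp3
C6: sp3
C7: sp ✓
C8: sp ✓
C9: sp3
4 carbons are sp.

4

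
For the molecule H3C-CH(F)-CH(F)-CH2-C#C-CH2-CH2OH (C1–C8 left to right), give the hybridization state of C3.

sp^3

C3: 4 σ bonds; 4 regions of electron density → sp3.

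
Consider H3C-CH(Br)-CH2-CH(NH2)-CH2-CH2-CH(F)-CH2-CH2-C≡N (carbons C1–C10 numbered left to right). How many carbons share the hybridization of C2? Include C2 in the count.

C2 is sp3 (only σ bonds).
C1: sp3 ✓
C2: sp3 ✓
C3: sp3 ✓
C4: sp3 ✓
C5: sp3 ✓
C6: sp3 ✓
C7: sp3 ✓
C8: sp3 ✓
C9: sp3 ✓
C10: sp
9 carbons are sp3.

9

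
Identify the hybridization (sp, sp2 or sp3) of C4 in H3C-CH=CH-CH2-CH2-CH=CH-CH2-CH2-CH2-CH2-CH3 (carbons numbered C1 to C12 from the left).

C4: 4 σ bonds — 4 electron domains, sp3.

sp3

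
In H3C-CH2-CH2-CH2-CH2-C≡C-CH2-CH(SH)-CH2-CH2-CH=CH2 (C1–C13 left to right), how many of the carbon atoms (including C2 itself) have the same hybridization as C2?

9

C2 is sp3 (only σ bonds).
C1: sp3 ✓
C2: sp3 ✓
C3: sp3 ✓
C4: sp3 ✓
C5: sp3 ✓
C6: sp
C7: sp
C8: sp3 ✓
C9: sp3 ✓
C10: sp3 ✓
C11: sp3 ✓
C12: sp2
C13: sp2
9 carbons are sp3.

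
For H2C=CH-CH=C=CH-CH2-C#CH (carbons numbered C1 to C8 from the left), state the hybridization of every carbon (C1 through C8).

C1 — 3 σ bonds, plus one π bond. Steric number 3, so sp2.
C2 is sp2: 3 σ bonds, plus one π bond, 3 electron-density regions.
C3 carries 3 σ bonds, plus one π bond, giving a steric number of 3, so it is sp2.
C4: 2 σ bonds, plus two π bonds — 2 electron domains, sp.
C5 is sp2: 3 σ bonds, plus one π bond, 3 electron-density regions.
C6 (4 σ bonds) has steric number 4: sp3.
C7 — 2 σ bonds, plus two π bonds. Steric number 2, so sp.
C8: 2 σ bonds, plus two π bonds — 2 electron domains, sp.

C1 sp2, C2 sp2, C3 sp2, C4 sp, C5 sp2, C6 sp3, C7 sp, C8 sp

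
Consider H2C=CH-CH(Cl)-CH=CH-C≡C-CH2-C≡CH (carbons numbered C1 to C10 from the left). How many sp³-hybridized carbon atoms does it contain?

2

C1: sp2
C2: sp2
C3: sp3 ✓
C4: sp2
C5: sp2
C6: sp
C7: sp
C8: sp3 ✓
C9: sp
C10: sp
C3, C8 → 2 sp3 carbons.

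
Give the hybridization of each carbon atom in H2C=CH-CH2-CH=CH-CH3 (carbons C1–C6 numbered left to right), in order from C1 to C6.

C1 sp2, C2 sp2, C3 sp3, C4 sp2, C5 sp2, C6 sp3

C1 — 3 σ bonds, plus one π bond. Steric number 3, so sp2.
C2 carries 3 σ bonds, plus one π bond, giving a steric number of 3, so it is sp2.
C3 is sp3: 4 σ bonds, 4 electron-density regions.
C4 is sp2: 3 σ bonds, plus one π bond, 3 electron-density regions.
C5 — 3 σ bonds, plus one π bond. Steric number 3, so sp2.
C6 (4 σ bonds) has steric number 4: sp3.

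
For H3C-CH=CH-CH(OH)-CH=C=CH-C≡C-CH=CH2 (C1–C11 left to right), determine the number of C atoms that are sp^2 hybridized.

6

C1: sp3
C2: sp2 ✓
C3: sp2 ✓
C4: sp3
C5: sp2 ✓
C6: sp
C7: sp2 ✓
C8: sp
C9: sp
C10: sp2 ✓
C11: sp2 ✓
C2, C3, C5, C7, C10, C11 → 6 sp2 carbons.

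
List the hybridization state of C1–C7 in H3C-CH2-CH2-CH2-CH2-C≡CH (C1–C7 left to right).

C1 has 4 σ bonds: steric number 4 → sp3.
C2 (4 σ bonds) has steric number 4: sp3.
C3 has 4 σ bonds: steric number 4 → sp3.
C4 is sp3: 4 σ bonds, 4 electron-density regions.
C5: 4 σ bonds — 4 electron domains, sp3.
C6 has 2 σ bonds, plus two π bonds: steric number 2 → sp.
C7 — 2 σ bonds, plus two π bonds. Steric number 2, so sp.

C1 sp3, C2 sp3, C3 sp3, C4 sp3, C5 sp3, C6 sp, C7 sp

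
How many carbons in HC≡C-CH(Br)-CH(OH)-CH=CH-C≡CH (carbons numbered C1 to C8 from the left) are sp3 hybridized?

2

C1: sp
C2: sp
C3: sp3 ✓
C4: sp3 ✓
C5: sp2
C6: sp2
C7: sp
C8: sp
C3, C4 → 2 sp3 carbons.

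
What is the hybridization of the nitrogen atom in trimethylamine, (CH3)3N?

sp³

The nitrogen atom is sp3: 3 σ bonds and 1 lone pair, 4 electron-density regions.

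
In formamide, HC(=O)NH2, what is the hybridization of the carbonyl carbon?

The carbonyl carbon — 3 σ bonds, plus one π bond. Steric number 3, so sp2.

sp²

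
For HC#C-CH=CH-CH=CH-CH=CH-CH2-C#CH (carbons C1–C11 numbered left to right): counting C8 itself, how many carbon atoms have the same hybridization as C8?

6

C8 is sp2 (one π bond).
C1: sp
C2: sp
C3: sp2 ✓
C4: sp2 ✓
C5: sp2 ✓
C6: sp2 ✓
C7: sp2 ✓
C8: sp2 ✓
C9: sp3
C10: sp
C11: sp
6 carbons are sp2.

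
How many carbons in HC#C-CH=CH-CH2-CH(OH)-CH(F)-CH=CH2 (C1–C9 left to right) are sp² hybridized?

C1: sp
C2: sp
C3: sp2 ✓
C4: sp2 ✓
C5: sp3
C6: sp3
C7: sp3
C8: sp2 ✓
C9: sp2 ✓
C3, C4, C8, C9 → 4 sp2 carbons.

4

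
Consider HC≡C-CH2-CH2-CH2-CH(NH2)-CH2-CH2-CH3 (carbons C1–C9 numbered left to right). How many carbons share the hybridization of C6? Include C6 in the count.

C6 is sp3 (only σ bonds).
C1: sp
C2: sp
C3: sp3 ✓
C4: sp3 ✓
C5: sp3 ✓
C6: sp3 ✓
C7: sp3 ✓
C8: sp3 ✓
C9: sp3 ✓
7 carbons are sp3.

7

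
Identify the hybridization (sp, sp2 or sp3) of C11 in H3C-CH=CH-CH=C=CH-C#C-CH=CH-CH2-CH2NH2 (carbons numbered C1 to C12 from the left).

C11 is sp3: 4 σ bonds, 4 electron-density regions.

sp^3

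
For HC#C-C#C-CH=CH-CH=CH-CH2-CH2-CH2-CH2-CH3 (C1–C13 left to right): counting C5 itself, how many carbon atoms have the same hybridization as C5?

C5 is sp2 (one π bond).
C1: sp
C2: sp
C3: sp
C4: sp
C5: sp2 ✓
C6: sp2 ✓
C7: sp2 ✓
C8: sp2 ✓
C9: sp3
C10: sp3
C11: sp3
C12: sp3
C13: sp3
4 carbons are sp2.

4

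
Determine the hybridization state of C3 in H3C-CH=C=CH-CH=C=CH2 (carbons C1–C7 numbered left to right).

C3 is sp: 2 σ bonds, plus two π bonds, 2 electron-density regions.

sp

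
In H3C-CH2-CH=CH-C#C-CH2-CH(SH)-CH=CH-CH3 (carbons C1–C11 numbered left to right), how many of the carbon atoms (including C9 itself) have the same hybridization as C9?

C9 is sp2 (one π bond).
C1: sp3
C2: sp3
C3: sp2 ✓
C4: sp2 ✓
C5: sp
C6: sp
C7: sp3
C8: sp3
C9: sp2 ✓
C10: sp2 ✓
C11: sp3
4 carbons are sp2.

4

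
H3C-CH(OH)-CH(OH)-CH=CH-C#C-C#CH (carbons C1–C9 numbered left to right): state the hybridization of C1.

C1 is sp3: 4 σ bonds, 4 electron-density regions.

sp³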